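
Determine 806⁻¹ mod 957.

488

Apply the Euclidean algorithm and back-substitute:
957 = 1×806 + 151
806 = 5×151 + 51
151 = 2×51 + 49
51 = 1×49 + 2
49 = 24×2 + 1
2 = 2×1 + 0
gcd(806, 957) = 1, so the inverse exists.
Bézout: 1 = 395×957 − 469×806.
So 806⁻¹ ≡ −469 ≡ 488 (mod 957).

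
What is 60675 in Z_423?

186

60675 = 143*423 + 186, so 60675 ≡ 186 (mod 423).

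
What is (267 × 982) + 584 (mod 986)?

267 × 982 = 262194 ≡ 904 (mod 986)
904 + 584 = 1488 ≡ 502 (mod 986)

502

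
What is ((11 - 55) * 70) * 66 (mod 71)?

64

11 - 55 = -44 ≡ 27 (mod 71)
27 * 70 = 1890 ≡ 44 (mod 71)
44 * 66 = 2904 ≡ 64 (mod 71)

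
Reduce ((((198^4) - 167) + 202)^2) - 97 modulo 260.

164

(198)^4 ≡ 16 (mod 260)
16 - 167 = -151 ≡ 109 (mod 260)
109 + 202 = 311 ≡ 51 (mod 260)
(51)^2 ≡ 1 (mod 260)
1 - 97 = -96 ≡ 164 (mod 260)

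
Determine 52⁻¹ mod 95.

Run the extended Euclidean algorithm:
95 = 1·52 + 43
52 = 1·43 + 9
43 = 4·9 + 7
9 = 1·7 + 2
7 = 3·2 + 1
2 = 2·1 + 0
gcd(52, 95) = 1, so the inverse exists.
Back-substitute for 1:
1 = 1·7 − 3·2
  = −3·9 + 4·7
  = 4·43 − 19·9
  = −19·52 + 23·43
  = 23·95 − 42·52
So 52⁻¹ ≡ −42 ≡ 53 (mod 95).

53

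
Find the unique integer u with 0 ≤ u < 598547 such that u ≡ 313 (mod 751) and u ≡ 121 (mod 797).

315733

751⁻¹ mod 797: 751·745 ≡ 1 (mod 797), so 751⁻¹ ≡ 745.
u = 313 + 751·((121 − 313)·745 mod 797) = 313 + 751·420 = 315733.
Check: 315733 mod 751 = 313, 315733 mod 797 = 121. ✓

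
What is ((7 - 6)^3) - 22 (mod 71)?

50

7 - 6 = 1
(1)^3 ≡ 1 (mod 71)
1 - 22 = -21 ≡ 50 (mod 71)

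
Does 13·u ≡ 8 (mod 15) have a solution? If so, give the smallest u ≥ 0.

gcd(13, 15) = 1, so a unique solution mod 15 exists.
13⁻¹ ≡ 7 (mod 15).
u ≡ 7·8 ≡ 11 (mod 15).

11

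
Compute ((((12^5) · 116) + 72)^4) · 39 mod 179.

110

(12)^5 ≡ 22 (mod 179)
22 · 116 = 2552 ≡ 46 (mod 179)
46 + 72 = 118
(118)^4 ≡ 12 (mod 179)
12 · 39 = 468 ≡ 110 (mod 179)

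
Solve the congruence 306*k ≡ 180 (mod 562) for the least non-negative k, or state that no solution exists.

232

gcd(306, 562) = 2, and 2 | 180, so solutions exist.
Divide through by 2: 153*k mod 281 = 90.
153⁻¹ ≡ 90 (mod 281).
k ≡ 90*90 ≡ 232 (mod 281).
The smallest non-negative solution is k = 232.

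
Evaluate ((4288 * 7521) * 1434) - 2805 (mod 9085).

4288 * 7521 = 32250048 ≡ 7383 (mod 9085)
7383 * 1434 = 10587222 ≡ 3197 (mod 9085)
3197 - 2805 = 392

392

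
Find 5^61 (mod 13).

5

61 in binary is 111101, i.e. 61 = 32 + 16 + 8 + 4 + 1.
5^1 ≡ 5 (mod 13)
5^2 ≡ 5^2 = 25 ≡ 12 (mod 13)
5^4 ≡ 12^2 = 144 ≡ 1 (mod 13)
5^8 ≡ 1^2 = 1 (mod 13)
5^16 ≡ 1^2 = 1 (mod 13)
5^32 ≡ 1^2 = 1 (mod 13)
5^61 = 5^32 · 5^16 · 5^8 · 5^4 · 5^1 ≡ 1 · 1 · 1 · 1 · 5 (mod 13).
Accumulate the product:
1 · 1 = 1
1 · 1 = 1
1 · 1 = 1
1 · 5 = 5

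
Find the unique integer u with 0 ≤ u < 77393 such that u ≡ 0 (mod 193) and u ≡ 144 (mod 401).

193⁻¹ mod 401: 193·187 ≡ 1 (mod 401), so 193⁻¹ ≡ 187.
u = 0 + 193·((144 − 0)·187 mod 401) = 0 + 193·61 = 11773.
Check: 11773 mod 193 = 0, 11773 mod 401 = 144. ✓

11773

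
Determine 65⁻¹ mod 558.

455

By the extended Euclidean algorithm:
558 = 8*65 + 38
65 = 1*38 + 27
38 = 1*27 + 11
27 = 2*11 + 5
11 = 2*5 + 1
5 = 5*1 + 0
gcd(65, 558) = 1, so the inverse exists.
Bézout: 1 = 12*558 − 103*65.
So 65⁻¹ ≡ −103 ≡ 455 (mod 558).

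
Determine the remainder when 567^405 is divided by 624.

405 in binary is 110010101, i.e. 405 = 256 + 128 + 16 + 4 + 1.
567^1 ≡ 567 (mod 624)
567^2 ≡ 567^2 = 321489 ≡ 129 (mod 624)
567^4 ≡ 129^2 = 16641 ≡ 417 (mod 624)
567^8 ≡ 417^2 = 173889 ≡ 417 (mod 624)
567^16 ≡ 417^2 = 173889 ≡ 417 (mod 624)
567^32 ≡ 417^2 = 173889 ≡ 417 (mod 624)
567^64 ≡ 417^2 = 173889 ≡ 417 (mod 624)
567^128 ≡ 417^2 = 173889 ≡ 417 (mod 624)
567^256 ≡ 417^2 = 173889 ≡ 417 (mod 624)
567^405 = 567^256 · 567^128 · 567^16 · 567^4 · 567^1 ≡ 417 · 417 · 417 · 417 · 567 (mod 624).
Accumulate the product:
417 · 417 = 173889 ≡ 417
417 · 417 = 173889 ≡ 417
417 · 417 = 173889 ≡ 417
417 · 567 = 236439 ≡ 567

567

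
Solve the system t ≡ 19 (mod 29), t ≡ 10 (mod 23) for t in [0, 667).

29⁻¹ mod 23: 29×4 ≡ 1 (mod 23), so 29⁻¹ ≡ 4.
t = 19 + 29×((10 − 19)×4 mod 23) = 19 + 29×10 = 309.

309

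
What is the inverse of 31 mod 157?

Run the extended Euclidean algorithm:
157 = 5×31 + 2
31 = 15×2 + 1
2 = 2×1 + 0
gcd(31, 157) = 1, so the inverse exists.
Bézout: 1 = −15×157 + 76×31.
So 31⁻¹ ≡ 76 (mod 157).

76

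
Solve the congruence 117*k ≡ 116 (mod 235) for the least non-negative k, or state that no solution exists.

3

gcd(117, 235) = 1, so a unique solution mod 235 exists.
117⁻¹ ≡ 233 (mod 235).
k ≡ 233*116 ≡ 3 (mod 235).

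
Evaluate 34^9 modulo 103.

Using repeated squaring:
34^1 ≡ 34 (mod 103)
34^2 ≡ 34^2 = 1156 ≡ 23 (mod 103)
34^4 ≡ 23^2 = 529 ≡ 14 (mod 103)
34^8 ≡ 14^2 = 196 ≡ 93 (mod 103)
34^9 = 34^8 × 34^1 ≡ 93 × 34 (mod 103).
93 × 34 = 3162 ≡ 72 (mod 103).

72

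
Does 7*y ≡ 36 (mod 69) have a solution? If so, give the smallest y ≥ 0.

gcd(7, 69) = 1, so a unique solution mod 69 exists.
7⁻¹ ≡ 10 (mod 69).
y ≡ 10*36 ≡ 15 (mod 69).

15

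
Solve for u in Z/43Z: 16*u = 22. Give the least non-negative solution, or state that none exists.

39

gcd(16, 43) = 1, so a unique solution mod 43 exists.
16⁻¹ ≡ 35 (mod 43).
u ≡ 35*22 ≡ 39 (mod 43).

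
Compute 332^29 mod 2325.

2132

Using repeated squaring:
29 in binary is 11101, i.e. 29 = 16 + 8 + 4 + 1.
332^1 ≡ 332 (mod 2325)
332^2 ≡ 332^2 = 110224 ≡ 949 (mod 2325)
332^4 ≡ 949^2 = 900601 ≡ 826 (mod 2325)
332^8 ≡ 826^2 = 682276 ≡ 1051 (mod 2325)
332^16 ≡ 1051^2 = 1104601 ≡ 226 (mod 2325)
332^29 = 332^16 · 332^8 · 332^4 · 332^1 ≡ 226 · 1051 · 826 · 332 (mod 2325).
Accumulate the product:
226 · 1051 = 237526 ≡ 376
376 · 826 = 310576 ≡ 1351
1351 · 332 = 448532 ≡ 2132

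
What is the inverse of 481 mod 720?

By the extended Euclidean algorithm:
720 = 1*481 + 239
481 = 2*239 + 3
239 = 79*3 + 2
3 = 1*2 + 1
2 = 2*1 + 0
gcd(481, 720) = 1, so the inverse exists.
Back-substitute for 1:
1 = 1*3 − 1*2
  = −1*239 + 80*3
  = 80*481 − 161*239
  = −161*720 + 241*481
So 481⁻¹ ≡ 241 (mod 720).

241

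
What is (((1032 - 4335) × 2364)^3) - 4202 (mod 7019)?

717

1032 - 4335 = -3303 ≡ 3716 (mod 7019)
3716 × 2364 = 8784624 ≡ 3855 (mod 7019)
(3855)^3 ≡ 4919 (mod 7019)
4919 - 4202 = 717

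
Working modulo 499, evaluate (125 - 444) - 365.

125 - 444 = -319 ≡ 180 (mod 499)
180 - 365 = -185 ≡ 314 (mod 499)

314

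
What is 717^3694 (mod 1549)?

537

Compute successive squares:
3694 in binary is 111001101110, i.e. 3694 = 2048 + 1024 + 512 + 64 + 32 + 8 + 4 + 2.
717^1 ≡ 717 (mod 1549)
717^2 ≡ 717^2 = 514089 ≡ 1370 (mod 1549)
717^4 ≡ 1370^2 = 1876900 ≡ 1061 (mod 1549)
717^8 ≡ 1061^2 = 1125721 ≡ 1147 (mod 1549)
717^16 ≡ 1147^2 = 1315609 ≡ 508 (mod 1549)
717^32 ≡ 508^2 = 258064 ≡ 930 (mod 1549)
717^64 ≡ 930^2 = 864900 ≡ 558 (mod 1549)
717^128 ≡ 558^2 = 311364 ≡ 15 (mod 1549)
717^256 ≡ 15^2 = 225 (mod 1549)
717^512 ≡ 225^2 = 50625 ≡ 1057 (mod 1549)
717^1024 ≡ 1057^2 = 1117249 ≡ 420 (mod 1549)
717^2048 ≡ 420^2 = 176400 ≡ 1363 (mod 1549)
717^3694 = 717^2048 · 717^1024 · 717^512 · 717^64 · 717^32 · 717^8 · 717^4 · 717^2 ≡ 1363 · 420 · 1057 · 558 · 930 · 1147 · 1061 · 1370 (mod 1549).
Accumulate the product:
1363 · 420 = 572460 ≡ 879
879 · 1057 = 929103 ≡ 1252
1252 · 558 = 698616 ≡ 17
17 · 930 = 15810 ≡ 320
320 · 1147 = 367040 ≡ 1476
1476 · 1061 = 1566036 ≡ 1546
1546 · 1370 = 2118020 ≡ 537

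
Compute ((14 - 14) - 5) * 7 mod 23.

14 - 14 = 0
0 - 5 = -5 ≡ 18 (mod 23)
18 * 7 = 126 ≡ 11 (mod 23)

11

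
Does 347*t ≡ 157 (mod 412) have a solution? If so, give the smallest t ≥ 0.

gcd(347, 412) = 1, so a unique solution mod 412 exists.
347⁻¹ ≡ 19 (mod 412).
t ≡ 19*157 ≡ 99 (mod 412).

99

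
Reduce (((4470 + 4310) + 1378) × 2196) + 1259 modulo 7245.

872

4470 + 4310 = 8780 ≡ 1535 (mod 7245)
1535 + 1378 = 2913
2913 × 2196 = 6396948 ≡ 6858 (mod 7245)
6858 + 1259 = 8117 ≡ 872 (mod 7245)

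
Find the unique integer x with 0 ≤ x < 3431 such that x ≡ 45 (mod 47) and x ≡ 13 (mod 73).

3006

47⁻¹ mod 73: 47·14 ≡ 1 (mod 73), so 47⁻¹ ≡ 14.
x = 45 + 47·((13 − 45)·14 mod 73) = 45 + 47·63 = 3006.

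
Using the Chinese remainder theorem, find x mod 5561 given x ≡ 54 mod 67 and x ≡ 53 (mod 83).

67⁻¹ mod 83: 67*57 ≡ 1 (mod 83), so 67⁻¹ ≡ 57.
x = 54 + 67*((53 − 54)*57 mod 83) = 54 + 67*26 = 1796.
Check: 1796 mod 67 = 54, 1796 mod 83 = 53. ✓

1796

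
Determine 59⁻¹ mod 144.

Run the extended Euclidean algorithm:
144 = 2·59 + 26
59 = 2·26 + 7
26 = 3·7 + 5
7 = 1·5 + 2
5 = 2·2 + 1
2 = 2·1 + 0
gcd(59, 144) = 1, so the inverse exists.
Back-substitute for 1:
1 = 1·5 − 2·2
  = −2·7 + 3·5
  = 3·26 − 11·7
  = −11·59 + 25·26
  = 25·144 − 61·59
So 59⁻¹ ≡ −61 ≡ 83 (mod 144).

83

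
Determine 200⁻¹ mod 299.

151

299 = 1·200 + 99
200 = 2·99 + 2
99 = 49·2 + 1
2 = 2·1 + 0
gcd(200, 299) = 1, so the inverse exists.
Back-substitute for 1:
1 = 1·99 − 49·2
  = −49·200 + 99·99
  = 99·299 − 148·200
So 200⁻¹ ≡ −148 ≡ 151 (mod 299).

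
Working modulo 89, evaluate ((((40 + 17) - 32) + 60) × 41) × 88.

40 + 17 = 57
57 - 32 = 25
25 + 60 = 85
85 × 41 = 3485 ≡ 14 (mod 89)
14 × 88 = 1232 ≡ 75 (mod 89)

75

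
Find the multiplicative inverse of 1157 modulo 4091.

3253

Apply the Euclidean algorithm and back-substitute:
4091 = 3*1157 + 620
1157 = 1*620 + 537
620 = 1*537 + 83
537 = 6*83 + 39
83 = 2*39 + 5
39 = 7*5 + 4
5 = 1*4 + 1
4 = 4*1 + 0
gcd(1157, 4091) = 1, so the inverse exists.
Back-substitute for 1:
1 = 1*5 − 1*4
  = −1*39 + 8*5
  = 8*83 − 17*39
  = −17*537 + 110*83
  = 110*620 − 127*537
  = −127*1157 + 237*620
  = 237*4091 − 838*1157
So 1157⁻¹ ≡ −838 ≡ 3253 (mod 4091).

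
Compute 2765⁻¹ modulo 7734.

Run the extended Euclidean algorithm:
7734 = 2×2765 + 2204
2765 = 1×2204 + 561
2204 = 3×561 + 521
561 = 1×521 + 40
521 = 13×40 + 1
40 = 40×1 + 0
gcd(2765, 7734) = 1, so the inverse exists.
Bézout: 1 = 69×7734 − 193×2765.
So 2765⁻¹ ≡ −193 ≡ 7541 (mod 7734).

7541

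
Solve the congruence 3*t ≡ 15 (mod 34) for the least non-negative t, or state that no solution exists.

gcd(3, 34) = 1, so a unique solution mod 34 exists.
3⁻¹ ≡ 23 (mod 34).
t ≡ 23*15 ≡ 5 (mod 34).

5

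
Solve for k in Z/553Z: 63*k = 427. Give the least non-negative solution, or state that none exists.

gcd(63, 553) = 7, and 7 | 427, so solutions exist.
Divide through by 7: 9*k mod 79 = 61.
9⁻¹ ≡ 44 (mod 79).
k ≡ 44*61 ≡ 77 (mod 79).
The smallest non-negative solution is k = 77.

77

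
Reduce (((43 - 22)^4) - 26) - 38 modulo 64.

43 - 22 = 21
(21)^4 ≡ 49 (mod 64)
49 - 26 = 23
23 - 38 = -15 ≡ 49 (mod 64)

49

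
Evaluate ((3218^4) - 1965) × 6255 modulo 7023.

(3218)^4 ≡ 6943 (mod 7023)
6943 - 1965 = 4978
4978 × 6255 = 31137390 ≡ 4431 (mod 7023)

4431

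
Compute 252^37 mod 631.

252^1 ≡ 252 (mod 631)
252^2 ≡ 252^2 = 63504 ≡ 404 (mod 631)
252^4 ≡ 404^2 = 163216 ≡ 418 (mod 631)
252^8 ≡ 418^2 = 174724 ≡ 568 (mod 631)
252^16 ≡ 568^2 = 322624 ≡ 183 (mod 631)
252^32 ≡ 183^2 = 33489 ≡ 46 (mod 631)
252^37 = 252^32 × 252^4 × 252^1 ≡ 46 × 418 × 252 (mod 631).
Accumulate the product:
46 × 418 = 19228 ≡ 298
298 × 252 = 75096 ≡ 7

7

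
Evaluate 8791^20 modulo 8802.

20 in binary is 10100, i.e. 20 = 16 + 4.
8791^1 ≡ 8791 (mod 8802)
8791^2 ≡ 8791^2 = 77281681 ≡ 121 (mod 8802)
8791^4 ≡ 121^2 = 14641 ≡ 5839 (mod 8802)
8791^8 ≡ 5839^2 = 34093921 ≡ 3775 (mod 8802)
8791^16 ≡ 3775^2 = 14250625 ≡ 187 (mod 8802)
8791^20 = 8791^16 · 8791^4 ≡ 187 · 5839 (mod 8802).
187 · 5839 = 1091893 ≡ 445 (mod 8802).

445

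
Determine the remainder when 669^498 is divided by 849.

By square-and-multiply:
498 in binary is 111110010, i.e. 498 = 256 + 128 + 64 + 32 + 16 + 2.
669^1 ≡ 669 (mod 849)
669^2 ≡ 669^2 = 447561 ≡ 138 (mod 849)
669^4 ≡ 138^2 = 19044 ≡ 366 (mod 849)
669^8 ≡ 366^2 = 133956 ≡ 663 (mod 849)
669^16 ≡ 663^2 = 439569 ≡ 636 (mod 849)
669^32 ≡ 636^2 = 404496 ≡ 372 (mod 849)
669^64 ≡ 372^2 = 138384 ≡ 846 (mod 849)
669^128 ≡ 846^2 = 715716 ≡ 9 (mod 849)
669^256 ≡ 9^2 = 81 (mod 849)
669^498 = 669^256 × 669^128 × 669^64 × 669^32 × 669^16 × 669^2 ≡ 81 × 9 × 846 × 372 × 636 × 138 (mod 849).
Accumulate the product:
81 × 9 = 729
729 × 846 = 616734 ≡ 360
360 × 372 = 133920 ≡ 627
627 × 636 = 398772 ≡ 591
591 × 138 = 81558 ≡ 54

54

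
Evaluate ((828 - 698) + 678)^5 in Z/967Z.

120

828 - 698 = 130
130 + 678 = 808
(808)^5 ≡ 120 (mod 967)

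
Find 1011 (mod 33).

1011 = 30×33 + 21, so 1011 ≡ 21 (mod 33).

21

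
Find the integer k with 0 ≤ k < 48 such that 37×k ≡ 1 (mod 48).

13

By the extended Euclidean algorithm:
48 = 1·37 + 11
37 = 3·11 + 4
11 = 2·4 + 3
4 = 1·3 + 1
3 = 3·1 + 0
gcd(37, 48) = 1, so the inverse exists.
Bézout: 1 = −10·48 + 13·37.
So 37⁻¹ ≡ 13 (mod 48).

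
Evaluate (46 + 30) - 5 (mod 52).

19

46 + 30 = 76 ≡ 24 (mod 52)
24 - 5 = 19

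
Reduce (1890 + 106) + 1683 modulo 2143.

1536

1890 + 106 = 1996
1996 + 1683 = 3679 ≡ 1536 (mod 2143)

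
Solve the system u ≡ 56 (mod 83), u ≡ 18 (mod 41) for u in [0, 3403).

83⁻¹ mod 41: 83*1 ≡ 1 (mod 41), so 83⁻¹ ≡ 1.
u = 56 + 83*((18 − 56)*1 mod 41) = 56 + 83*3 = 305.

305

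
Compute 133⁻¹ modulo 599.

590

599 = 4×133 + 67
133 = 1×67 + 66
67 = 1×66 + 1
66 = 66×1 + 0
gcd(133, 599) = 1, so the inverse exists.
Back-substitute for 1:
1 = 1×67 − 1×66
  = −1×133 + 2×67
  = 2×599 − 9×133
So 133⁻¹ ≡ −9 ≡ 590 (mod 599).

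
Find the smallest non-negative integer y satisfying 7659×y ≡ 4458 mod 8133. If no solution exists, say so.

1878

gcd(7659, 8133) = 3, and 3 | 4458, so solutions exist.
Divide through by 3: 2553×y = 1486 (mod 2711).
2553⁻¹ ≡ 326 (mod 2711).
y ≡ 326×1486 ≡ 1878 (mod 2711).
The smallest non-negative solution is y = 1878.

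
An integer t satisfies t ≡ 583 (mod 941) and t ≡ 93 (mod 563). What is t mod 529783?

489903

941⁻¹ mod 563: 941*493 ≡ 1 (mod 563), so 941⁻¹ ≡ 493.
t = 583 + 941*((93 − 583)*493 mod 563) = 583 + 941*520 = 489903.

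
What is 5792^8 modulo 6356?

2760

By square-and-multiply:
5792^1 ≡ 5792 (mod 6356)
5792^2 ≡ 5792^2 = 33547264 ≡ 296 (mod 6356)
5792^4 ≡ 296^2 = 87616 ≡ 4988 (mod 6356)
5792^8 ≡ 4988^2 = 24880144 ≡ 2760 (mod 6356)
So 5792^8 ≡ 2760 (mod 6356).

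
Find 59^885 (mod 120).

59

Compute successive squares:
885 in binary is 1101110101, i.e. 885 = 512 + 256 + 64 + 32 + 16 + 4 + 1.
59^1 ≡ 59 (mod 120)
59^2 ≡ 59^2 = 3481 ≡ 1 (mod 120)
59^4 ≡ 1^2 = 1 (mod 120)
59^8 ≡ 1^2 = 1 (mod 120)
59^16 ≡ 1^2 = 1 (mod 120)
59^32 ≡ 1^2 = 1 (mod 120)
59^64 ≡ 1^2 = 1 (mod 120)
59^128 ≡ 1^2 = 1 (mod 120)
59^256 ≡ 1^2 = 1 (mod 120)
59^512 ≡ 1^2 = 1 (mod 120)
59^885 = 59^512 · 59^256 · 59^64 · 59^32 · 59^16 · 59^4 · 59^1 ≡ 1 · 1 · 1 · 1 · 1 · 1 · 59 (mod 120).
Accumulate the product:
1 · 1 = 1
1 · 1 = 1
1 · 1 = 1
1 · 1 = 1
1 · 1 = 1
1 · 59 = 59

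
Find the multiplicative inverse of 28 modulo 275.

167

Apply the Euclidean algorithm and back-substitute:
275 = 9×28 + 23
28 = 1×23 + 5
23 = 4×5 + 3
5 = 1×3 + 2
3 = 1×2 + 1
2 = 2×1 + 0
gcd(28, 275) = 1, so the inverse exists.
Back-substitute for 1:
1 = 1×3 − 1×2
  = −1×5 + 2×3
  = 2×23 − 9×5
  = −9×28 + 11×23
  = 11×275 − 108×28
So 28⁻¹ ≡ −108 ≡ 167 (mod 275).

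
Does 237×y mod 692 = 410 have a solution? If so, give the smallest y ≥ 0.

174

gcd(237, 692) = 1, so a unique solution mod 692 exists.
237⁻¹ ≡ 73 (mod 692).
y ≡ 73×410 ≡ 174 (mod 692).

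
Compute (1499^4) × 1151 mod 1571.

(1499)^4 ≡ 330 (mod 1571)
330 × 1151 = 379830 ≡ 1219 (mod 1571)

1219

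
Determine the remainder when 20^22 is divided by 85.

Compute successive squares:
22 in binary is 10110, i.e. 22 = 16 + 4 + 2.
20^1 ≡ 20 (mod 85)
20^2 ≡ 20^2 = 400 ≡ 60 (mod 85)
20^4 ≡ 60^2 = 3600 ≡ 30 (mod 85)
20^8 ≡ 30^2 = 900 ≡ 50 (mod 85)
20^16 ≡ 50^2 = 2500 ≡ 35 (mod 85)
20^22 = 20^16 · 20^4 · 20^2 ≡ 35 · 30 · 60 (mod 85).
Accumulate the product:
35 · 30 = 1050 ≡ 30
30 · 60 = 1800 ≡ 15

15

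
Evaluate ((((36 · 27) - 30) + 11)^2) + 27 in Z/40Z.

36

36 · 27 = 972 ≡ 12 (mod 40)
12 - 30 = -18 ≡ 22 (mod 40)
22 + 11 = 33
(33)^2 ≡ 9 (mod 40)
9 + 27 = 36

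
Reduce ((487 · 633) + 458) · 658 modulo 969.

584

487 · 633 = 308271 ≡ 129 (mod 969)
129 + 458 = 587
587 · 658 = 386246 ≡ 584 (mod 969)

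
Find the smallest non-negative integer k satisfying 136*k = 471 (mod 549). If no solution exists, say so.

282

gcd(136, 549) = 1, so a unique solution mod 549 exists.
136⁻¹ ≡ 109 (mod 549).
k ≡ 109*471 ≡ 282 (mod 549).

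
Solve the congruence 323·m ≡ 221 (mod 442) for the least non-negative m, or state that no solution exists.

gcd(323, 442) = 17, and 17 | 221, so solutions exist.
Divide through by 17: 19·m ≡ 13 mod 26.
19⁻¹ ≡ 11 (mod 26).
m ≡ 11·13 ≡ 13 (mod 26).
The smallest non-negative solution is m = 13.

13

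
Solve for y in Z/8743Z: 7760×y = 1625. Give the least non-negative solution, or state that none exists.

gcd(7760, 8743) = 1, so a unique solution mod 8743 exists.
7760⁻¹ ≡ 2606 (mod 8743).
y ≡ 2606×1625 ≡ 3138 (mod 8743).

3138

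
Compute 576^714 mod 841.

552

By square-and-multiply:
714 in binary is 1011001010, i.e. 714 = 512 + 128 + 64 + 8 + 2.
576^1 ≡ 576 (mod 841)
576^2 ≡ 576^2 = 331776 ≡ 422 (mod 841)
576^4 ≡ 422^2 = 178084 ≡ 633 (mod 841)
576^8 ≡ 633^2 = 400689 ≡ 373 (mod 841)
576^16 ≡ 373^2 = 139129 ≡ 364 (mod 841)
576^32 ≡ 364^2 = 132496 ≡ 459 (mod 841)
576^64 ≡ 459^2 = 210681 ≡ 431 (mod 841)
576^128 ≡ 431^2 = 185761 ≡ 741 (mod 841)
576^256 ≡ 741^2 = 549081 ≡ 749 (mod 841)
576^512 ≡ 749^2 = 561001 ≡ 54 (mod 841)
576^714 = 576^512 · 576^128 · 576^64 · 576^8 · 576^2 ≡ 54 · 741 · 431 · 373 · 422 (mod 841).
Accumulate the product:
54 · 741 = 40014 ≡ 487
487 · 431 = 209897 ≡ 488
488 · 373 = 182024 ≡ 368
368 · 422 = 155296 ≡ 552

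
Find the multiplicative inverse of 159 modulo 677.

677 = 4*159 + 41
159 = 3*41 + 36
41 = 1*36 + 5
36 = 7*5 + 1
5 = 5*1 + 0
gcd(159, 677) = 1, so the inverse exists.
Bézout: 1 = −31*677 + 132*159.
So 159⁻¹ ≡ 132 (mod 677).

132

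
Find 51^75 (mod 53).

Using repeated squaring:
75 in binary is 1001011, i.e. 75 = 64 + 8 + 2 + 1.
51^1 ≡ 51 (mod 53)
51^2 ≡ 51^2 = 2601 ≡ 4 (mod 53)
51^4 ≡ 4^2 = 16 (mod 53)
51^8 ≡ 16^2 = 256 ≡ 44 (mod 53)
51^16 ≡ 44^2 = 1936 ≡ 28 (mod 53)
51^32 ≡ 28^2 = 784 ≡ 42 (mod 53)
51^64 ≡ 42^2 = 1764 ≡ 15 (mod 53)
51^75 = 51^64 · 51^8 · 51^2 · 51^1 ≡ 15 · 44 · 4 · 51 (mod 53).
Accumulate the product:
15 · 44 = 660 ≡ 24
24 · 4 = 96 ≡ 43
43 · 51 = 2193 ≡ 20

20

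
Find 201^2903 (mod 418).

2903 in binary is 101101010111, i.e. 2903 = 2048 + 512 + 256 + 64 + 16 + 4 + 2 + 1.
201^1 ≡ 201 (mod 418)
201^2 ≡ 201^2 = 40401 ≡ 273 (mod 418)
201^4 ≡ 273^2 = 74529 ≡ 125 (mod 418)
201^8 ≡ 125^2 = 15625 ≡ 159 (mod 418)
201^16 ≡ 159^2 = 25281 ≡ 201 (mod 418)
201^32 ≡ 201^2 = 40401 ≡ 273 (mod 418)
201^64 ≡ 273^2 = 74529 ≡ 125 (mod 418)
201^128 ≡ 125^2 = 15625 ≡ 159 (mod 418)
201^256 ≡ 159^2 = 25281 ≡ 201 (mod 418)
201^512 ≡ 201^2 = 40401 ≡ 273 (mod 418)
201^1024 ≡ 273^2 = 74529 ≡ 125 (mod 418)
201^2048 ≡ 125^2 = 15625 ≡ 159 (mod 418)
201^2903 = 201^2048 × 201^512 × 201^256 × 201^64 × 201^16 × 201^4 × 201^2 × 201^1 ≡ 159 × 273 × 201 × 125 × 201 × 125 × 273 × 201 (mod 418).
Accumulate the product:
159 × 273 = 43407 ≡ 353
353 × 201 = 70953 ≡ 311
311 × 125 = 38875 ≡ 1
1 × 201 = 201
201 × 125 = 25125 ≡ 45
45 × 273 = 12285 ≡ 163
163 × 201 = 32763 ≡ 159

159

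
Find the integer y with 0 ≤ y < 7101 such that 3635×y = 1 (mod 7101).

4706

Run the extended Euclidean algorithm:
7101 = 1·3635 + 3466
3635 = 1·3466 + 169
3466 = 20·169 + 86
169 = 1·86 + 83
86 = 1·83 + 3
83 = 27·3 + 2
3 = 1·2 + 1
2 = 2·1 + 0
gcd(3635, 7101) = 1, so the inverse exists.
Back-substitute for 1:
1 = 1·3 − 1·2
  = −1·83 + 28·3
  = 28·86 − 29·83
  = −29·169 + 57·86
  = 57·3466 − 1169·169
  = −1169·3635 + 1226·3466
  = 1226·7101 − 2395·3635
So 3635⁻¹ ≡ −2395 ≡ 4706 (mod 7101).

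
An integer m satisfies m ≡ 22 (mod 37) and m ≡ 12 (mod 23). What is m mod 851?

37⁻¹ mod 23: 37·5 ≡ 1 (mod 23), so 37⁻¹ ≡ 5.
m = 22 + 37·((12 − 22)·5 mod 23) = 22 + 37·19 = 725.
Check: 725 mod 37 = 22, 725 mod 23 = 12. ✓

725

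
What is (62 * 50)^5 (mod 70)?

62 * 50 = 3100 ≡ 20 (mod 70)
(20)^5 ≡ 20 (mod 70)

20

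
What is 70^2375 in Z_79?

Compute successive squares:
2375 in binary is 100101000111, i.e. 2375 = 2048 + 256 + 64 + 4 + 2 + 1.
70^1 ≡ 70 (mod 79)
70^2 ≡ 70^2 = 4900 ≡ 2 (mod 79)
70^4 ≡ 2^2 = 4 (mod 79)
70^8 ≡ 4^2 = 16 (mod 79)
70^16 ≡ 16^2 = 256 ≡ 19 (mod 79)
70^32 ≡ 19^2 = 361 ≡ 45 (mod 79)
70^64 ≡ 45^2 = 2025 ≡ 50 (mod 79)
70^128 ≡ 50^2 = 2500 ≡ 51 (mod 79)
70^256 ≡ 51^2 = 2601 ≡ 73 (mod 79)
70^512 ≡ 73^2 = 5329 ≡ 36 (mod 79)
70^1024 ≡ 36^2 = 1296 ≡ 32 (mod 79)
70^2048 ≡ 32^2 = 1024 ≡ 76 (mod 79)
70^2375 = 70^2048 × 70^256 × 70^64 × 70^4 × 70^2 × 70^1 ≡ 76 × 73 × 50 × 4 × 2 × 70 (mod 79).
Accumulate the product:
76 × 73 = 5548 ≡ 18
18 × 50 = 900 ≡ 31
31 × 4 = 124 ≡ 45
45 × 2 = 90 ≡ 11
11 × 70 = 770 ≡ 59

59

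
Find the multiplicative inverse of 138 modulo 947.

Run the extended Euclidean algorithm:
947 = 6·138 + 119
138 = 1·119 + 19
119 = 6·19 + 5
19 = 3·5 + 4
5 = 1·4 + 1
4 = 4·1 + 0
gcd(138, 947) = 1, so the inverse exists.
Bézout: 1 = 29·947 − 199·138.
So 138⁻¹ ≡ −199 ≡ 748 (mod 947).

748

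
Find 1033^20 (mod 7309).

1033^1 ≡ 1033 (mod 7309)
1033^2 ≡ 1033^2 = 1067089 ≡ 7284 (mod 7309)
1033^4 ≡ 7284^2 = 53056656 ≡ 625 (mod 7309)
1033^8 ≡ 625^2 = 390625 ≡ 3248 (mod 7309)
1033^16 ≡ 3248^2 = 10549504 ≡ 2617 (mod 7309)
1033^20 = 1033^16 * 1033^4 ≡ 2617 * 625 (mod 7309).
2617 * 625 = 1635625 ≡ 5718 (mod 7309).

5718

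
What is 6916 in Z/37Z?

6916 = 186*37 + 34, so 6916 ≡ 34 (mod 37).

34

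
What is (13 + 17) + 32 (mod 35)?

27

13 + 17 = 30
30 + 32 = 62 ≡ 27 (mod 35)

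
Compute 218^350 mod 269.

By square-and-multiply:
350 in binary is 101011110, i.e. 350 = 256 + 64 + 16 + 8 + 4 + 2.
218^1 ≡ 218 (mod 269)
218^2 ≡ 218^2 = 47524 ≡ 180 (mod 269)
218^4 ≡ 180^2 = 32400 ≡ 120 (mod 269)
218^8 ≡ 120^2 = 14400 ≡ 143 (mod 269)
218^16 ≡ 143^2 = 20449 ≡ 5 (mod 269)
218^32 ≡ 5^2 = 25 (mod 269)
218^64 ≡ 25^2 = 625 ≡ 87 (mod 269)
218^128 ≡ 87^2 = 7569 ≡ 37 (mod 269)
218^256 ≡ 37^2 = 1369 ≡ 24 (mod 269)
218^350 = 218^256 × 218^64 × 218^16 × 218^8 × 218^4 × 218^2 ≡ 24 × 87 × 5 × 143 × 120 × 180 (mod 269).
Accumulate the product:
24 × 87 = 2088 ≡ 205
205 × 5 = 1025 ≡ 218
218 × 143 = 31174 ≡ 239
239 × 120 = 28680 ≡ 166
166 × 180 = 29880 ≡ 21

21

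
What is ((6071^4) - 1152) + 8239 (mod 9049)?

5207

(6071)^4 ≡ 7169 (mod 9049)
7169 - 1152 = 6017
6017 + 8239 = 14256 ≡ 5207 (mod 9049)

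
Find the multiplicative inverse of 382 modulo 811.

Apply the Euclidean algorithm and back-substitute:
811 = 2·382 + 47
382 = 8·47 + 6
47 = 7·6 + 5
6 = 1·5 + 1
5 = 5·1 + 0
gcd(382, 811) = 1, so the inverse exists.
Back-substitute for 1:
1 = 1·6 − 1·5
  = −1·47 + 8·6
  = 8·382 − 65·47
  = −65·811 + 138·382
So 382⁻¹ ≡ 138 (mod 811).

138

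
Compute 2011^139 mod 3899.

3460

Using repeated squaring:
139 in binary is 10001011, i.e. 139 = 128 + 8 + 2 + 1.
2011^1 ≡ 2011 (mod 3899)
2011^2 ≡ 2011^2 = 4044121 ≡ 858 (mod 3899)
2011^4 ≡ 858^2 = 736164 ≡ 3152 (mod 3899)
2011^8 ≡ 3152^2 = 9935104 ≡ 452 (mod 3899)
2011^16 ≡ 452^2 = 204304 ≡ 1556 (mod 3899)
2011^32 ≡ 1556^2 = 2421136 ≡ 3756 (mod 3899)
2011^64 ≡ 3756^2 = 14107536 ≡ 954 (mod 3899)
2011^128 ≡ 954^2 = 910116 ≡ 1649 (mod 3899)
2011^139 = 2011^128 × 2011^8 × 2011^2 × 2011^1 ≡ 1649 × 452 × 858 × 2011 (mod 3899).
Accumulate the product:
1649 × 452 = 745348 ≡ 639
639 × 858 = 548262 ≡ 2402
2402 × 2011 = 4830422 ≡ 3460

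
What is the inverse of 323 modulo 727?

718

Run the extended Euclidean algorithm:
727 = 2·323 + 81
323 = 3·81 + 80
81 = 1·80 + 1
80 = 80·1 + 0
gcd(323, 727) = 1, so the inverse exists.
Back-substitute for 1:
1 = 1·81 − 1·80
  = −1·323 + 4·81
  = 4·727 − 9·323
So 323⁻¹ ≡ −9 ≡ 718 (mod 727).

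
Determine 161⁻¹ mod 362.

9

362 = 2*161 + 40
161 = 4*40 + 1
40 = 40*1 + 0
gcd(161, 362) = 1, so the inverse exists.
Bézout: 1 = −4*362 + 9*161.
So 161⁻¹ ≡ 9 (mod 362).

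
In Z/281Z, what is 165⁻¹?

109

281 = 1*165 + 116
165 = 1*116 + 49
116 = 2*49 + 18
49 = 2*18 + 13
18 = 1*13 + 5
13 = 2*5 + 3
5 = 1*3 + 2
3 = 1*2 + 1
2 = 2*1 + 0
gcd(165, 281) = 1, so the inverse exists.
Bézout: 1 = −64*281 + 109*165.
So 165⁻¹ ≡ 109 (mod 281).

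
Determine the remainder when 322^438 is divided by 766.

By square-and-multiply:
438 in binary is 110110110, i.e. 438 = 256 + 128 + 32 + 16 + 4 + 2.
322^1 ≡ 322 (mod 766)
322^2 ≡ 322^2 = 103684 ≡ 274 (mod 766)
322^4 ≡ 274^2 = 75076 ≡ 8 (mod 766)
322^8 ≡ 8^2 = 64 (mod 766)
322^16 ≡ 64^2 = 4096 ≡ 266 (mod 766)
322^32 ≡ 266^2 = 70756 ≡ 284 (mod 766)
322^64 ≡ 284^2 = 80656 ≡ 226 (mod 766)
322^128 ≡ 226^2 = 51076 ≡ 520 (mod 766)
322^256 ≡ 520^2 = 270400 ≡ 2 (mod 766)
322^438 = 322^256 · 322^128 · 322^32 · 322^16 · 322^4 · 322^2 ≡ 2 · 520 · 284 · 266 · 8 · 274 (mod 766).
Accumulate the product:
2 · 520 = 1040 ≡ 274
274 · 284 = 77816 ≡ 450
450 · 266 = 119700 ≡ 204
204 · 8 = 1632 ≡ 100
100 · 274 = 27400 ≡ 590

590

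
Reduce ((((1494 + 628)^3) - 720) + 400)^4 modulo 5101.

1494 + 628 = 2122
(2122)^3 ≡ 3163 (mod 5101)
3163 - 720 = 2443
2443 + 400 = 2843
(2843)^4 ≡ 1633 (mod 5101)

1633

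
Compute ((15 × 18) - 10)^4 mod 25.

15 × 18 = 270 ≡ 20 (mod 25)
20 - 10 = 10
(10)^4 ≡ 0 (mod 25)

0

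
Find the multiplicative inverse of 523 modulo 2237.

Apply the Euclidean algorithm and back-substitute:
2237 = 4×523 + 145
523 = 3×145 + 88
145 = 1×88 + 57
88 = 1×57 + 31
57 = 1×31 + 26
31 = 1×26 + 5
26 = 5×5 + 1
5 = 5×1 + 0
gcd(523, 2237) = 1, so the inverse exists.
Back-substitute for 1:
1 = 1×26 − 5×5
  = −5×31 + 6×26
  = 6×57 − 11×31
  = −11×88 + 17×57
  = 17×145 − 28×88
  = −28×523 + 101×145
  = 101×2237 − 432×523
So 523⁻¹ ≡ −432 ≡ 1805 (mod 2237).

1805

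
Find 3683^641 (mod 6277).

5506

Using repeated squaring:
641 in binary is 1010000001, i.e. 641 = 512 + 128 + 1.
3683^1 ≡ 3683 (mod 6277)
3683^2 ≡ 3683^2 = 13564489 ≡ 6169 (mod 6277)
3683^4 ≡ 6169^2 = 38056561 ≡ 5387 (mod 6277)
3683^8 ≡ 5387^2 = 29019769 ≡ 1198 (mod 6277)
3683^16 ≡ 1198^2 = 1435204 ≡ 4048 (mod 6277)
3683^32 ≡ 4048^2 = 16386304 ≡ 3334 (mod 6277)
3683^64 ≡ 3334^2 = 11115556 ≡ 5266 (mod 6277)
3683^128 ≡ 5266^2 = 27730756 ≡ 5247 (mod 6277)
3683^256 ≡ 5247^2 = 27531009 ≡ 87 (mod 6277)
3683^512 ≡ 87^2 = 7569 ≡ 1292 (mod 6277)
3683^641 = 3683^512 · 3683^128 · 3683^1 ≡ 1292 · 5247 · 3683 (mod 6277).
Accumulate the product:
1292 · 5247 = 6779124 ≡ 6241
6241 · 3683 = 22985603 ≡ 5506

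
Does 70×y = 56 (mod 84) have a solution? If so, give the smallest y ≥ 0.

2

gcd(70, 84) = 14, and 14 | 56, so solutions exist.
Divide through by 14: 5×y ≡ 4 (mod 6).
5⁻¹ ≡ 5 (mod 6).
y ≡ 5×4 ≡ 2 (mod 6).
The smallest non-negative solution is y = 2.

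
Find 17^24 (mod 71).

25

Using repeated squaring:
24 in binary is 11000, i.e. 24 = 16 + 8.
17^1 ≡ 17 (mod 71)
17^2 ≡ 17^2 = 289 ≡ 5 (mod 71)
17^4 ≡ 5^2 = 25 (mod 71)
17^8 ≡ 25^2 = 625 ≡ 57 (mod 71)
17^16 ≡ 57^2 = 3249 ≡ 54 (mod 71)
17^24 = 17^16 × 17^8 ≡ 54 × 57 (mod 71).
54 × 57 = 3078 ≡ 25 (mod 71).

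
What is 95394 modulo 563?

247

95394 = 169*563 + 247, so 95394 ≡ 247 (mod 563).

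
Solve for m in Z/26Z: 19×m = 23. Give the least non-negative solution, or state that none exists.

19

gcd(19, 26) = 1, so a unique solution mod 26 exists.
19⁻¹ ≡ 11 (mod 26).
m ≡ 11×23 ≡ 19 (mod 26).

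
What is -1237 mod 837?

437

-1237 = -2·837 + 437, so -1237 ≡ 437 (mod 837).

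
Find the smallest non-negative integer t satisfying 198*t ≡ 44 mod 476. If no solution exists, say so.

gcd(198, 476) = 2, and 2 | 44, so solutions exist.
Divide through by 2: 99*t ≡ 22 (mod 238).
99⁻¹ ≡ 113 (mod 238).
t ≡ 113*22 ≡ 106 (mod 238).
The smallest non-negative solution is t = 106.

106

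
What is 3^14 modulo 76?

3^1 ≡ 3 (mod 76)
3^2 ≡ 3^2 = 9 (mod 76)
3^4 ≡ 9^2 = 81 ≡ 5 (mod 76)
3^8 ≡ 5^2 = 25 (mod 76)
3^14 = 3^8 × 3^4 × 3^2 ≡ 25 × 5 × 9 (mod 76).
Accumulate the product:
25 × 5 = 125 ≡ 49
49 × 9 = 441 ≡ 61

61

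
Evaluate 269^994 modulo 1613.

724

994 in binary is 1111100010, i.e. 994 = 512 + 256 + 128 + 64 + 32 + 2.
269^1 ≡ 269 (mod 1613)
269^2 ≡ 269^2 = 72361 ≡ 1389 (mod 1613)
269^4 ≡ 1389^2 = 1929321 ≡ 173 (mod 1613)
269^8 ≡ 173^2 = 29929 ≡ 895 (mod 1613)
269^16 ≡ 895^2 = 801025 ≡ 977 (mod 1613)
269^32 ≡ 977^2 = 954529 ≡ 1246 (mod 1613)
269^64 ≡ 1246^2 = 1552516 ≡ 810 (mod 1613)
269^128 ≡ 810^2 = 656100 ≡ 1222 (mod 1613)
269^256 ≡ 1222^2 = 1493284 ≡ 1259 (mod 1613)
269^512 ≡ 1259^2 = 1585081 ≡ 1115 (mod 1613)
269^994 = 269^512 × 269^256 × 269^128 × 269^64 × 269^32 × 269^2 ≡ 1115 × 1259 × 1222 × 810 × 1246 × 1389 (mod 1613).
Accumulate the product:
1115 × 1259 = 1403785 ≡ 475
475 × 1222 = 580450 ≡ 1383
1383 × 810 = 1120230 ≡ 808
808 × 1246 = 1006768 ≡ 256
256 × 1389 = 355584 ≡ 724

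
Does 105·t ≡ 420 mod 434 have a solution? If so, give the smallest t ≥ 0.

4

gcd(105, 434) = 7, and 7 | 420, so solutions exist.
Divide through by 7: 15·t ≡ 60 mod 62.
15⁻¹ ≡ 29 (mod 62).
t ≡ 29·60 ≡ 4 (mod 62).
The smallest non-negative solution is t = 4.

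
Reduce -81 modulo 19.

-81 = -5·19 + 14, so -81 ≡ 14 (mod 19).

14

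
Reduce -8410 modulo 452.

178

-8410 = -19*452 + 178, so -8410 ≡ 178 (mod 452).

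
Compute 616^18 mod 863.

Compute successive squares:
18 in binary is 10010, i.e. 18 = 16 + 2.
616^1 ≡ 616 (mod 863)
616^2 ≡ 616^2 = 379456 ≡ 599 (mod 863)
616^4 ≡ 599^2 = 358801 ≡ 656 (mod 863)
616^8 ≡ 656^2 = 430336 ≡ 562 (mod 863)
616^16 ≡ 562^2 = 315844 ≡ 849 (mod 863)
616^18 = 616^16 × 616^2 ≡ 849 × 599 (mod 863).
849 × 599 = 508551 ≡ 244 (mod 863).

244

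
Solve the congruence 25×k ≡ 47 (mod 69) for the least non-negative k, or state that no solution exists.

gcd(25, 69) = 1, so a unique solution mod 69 exists.
25⁻¹ ≡ 58 (mod 69).
k ≡ 58×47 ≡ 35 (mod 69).

35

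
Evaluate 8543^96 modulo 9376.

Using repeated squaring:
8543^1 ≡ 8543 (mod 9376)
8543^2 ≡ 8543^2 = 72982849 ≡ 65 (mod 9376)
8543^4 ≡ 65^2 = 4225 (mod 9376)
8543^8 ≡ 4225^2 = 17850625 ≡ 8097 (mod 9376)
8543^16 ≡ 8097^2 = 65561409 ≡ 4417 (mod 9376)
8543^32 ≡ 4417^2 = 19509889 ≡ 7809 (mod 9376)
8543^64 ≡ 7809^2 = 60980481 ≡ 8353 (mod 9376)
8543^96 = 8543^64 · 8543^32 ≡ 8353 · 7809 (mod 9376).
8353 · 7809 = 65228577 ≡ 9121 (mod 9376).

9121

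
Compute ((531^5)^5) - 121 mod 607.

(531)^5 ≡ 425 (mod 607)
(425)^5 ≡ 560 (mod 607)
560 - 121 = 439

439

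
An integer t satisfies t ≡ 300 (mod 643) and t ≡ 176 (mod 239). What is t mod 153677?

121827

643⁻¹ mod 239: 643*197 ≡ 1 (mod 239), so 643⁻¹ ≡ 197.
t = 300 + 643*((176 − 300)*197 mod 239) = 300 + 643*189 = 121827.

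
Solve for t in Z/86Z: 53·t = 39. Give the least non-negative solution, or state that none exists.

77

gcd(53, 86) = 1, so a unique solution mod 86 exists.
53⁻¹ ≡ 13 (mod 86).
t ≡ 13·39 ≡ 77 (mod 86).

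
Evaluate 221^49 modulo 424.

269

Compute successive squares:
221^1 ≡ 221 (mod 424)
221^2 ≡ 221^2 = 48841 ≡ 81 (mod 424)
221^4 ≡ 81^2 = 6561 ≡ 201 (mod 424)
221^8 ≡ 201^2 = 40401 ≡ 121 (mod 424)
221^16 ≡ 121^2 = 14641 ≡ 225 (mod 424)
221^32 ≡ 225^2 = 50625 ≡ 169 (mod 424)
221^49 = 221^32 * 221^16 * 221^1 ≡ 169 * 225 * 221 (mod 424).
Accumulate the product:
169 * 225 = 38025 ≡ 289
289 * 221 = 63869 ≡ 269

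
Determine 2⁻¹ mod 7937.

3969

7937 = 3968*2 + 1
2 = 2*1 + 0
gcd(2, 7937) = 1, so the inverse exists.
Bézout: 1 = 1*7937 − 3968*2.
So 2⁻¹ ≡ −3968 ≡ 3969 (mod 7937).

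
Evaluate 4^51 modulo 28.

By square-and-multiply:
51 in binary is 110011, i.e. 51 = 32 + 16 + 2 + 1.
4^1 ≡ 4 (mod 28)
4^2 ≡ 4^2 = 16 (mod 28)
4^4 ≡ 16^2 = 256 ≡ 4 (mod 28)
4^8 ≡ 4^2 = 16 (mod 28)
4^16 ≡ 16^2 = 256 ≡ 4 (mod 28)
4^32 ≡ 4^2 = 16 (mod 28)
4^51 = 4^32 × 4^16 × 4^2 × 4^1 ≡ 16 × 4 × 16 × 4 (mod 28).
Accumulate the product:
16 × 4 = 64 ≡ 8
8 × 16 = 128 ≡ 16
16 × 4 = 64 ≡ 8

8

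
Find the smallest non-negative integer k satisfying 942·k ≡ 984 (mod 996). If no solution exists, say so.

74

gcd(942, 996) = 6, and 6 | 984, so solutions exist.
Divide through by 6: 157·k ≡ 164 mod 166.
157⁻¹ ≡ 129 (mod 166).
k ≡ 129·164 ≡ 74 (mod 166).
The smallest non-negative solution is k = 74.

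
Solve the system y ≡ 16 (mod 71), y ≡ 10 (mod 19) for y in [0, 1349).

71⁻¹ mod 19: 71·15 ≡ 1 (mod 19), so 71⁻¹ ≡ 15.
y = 16 + 71·((10 − 16)·15 mod 19) = 16 + 71·5 = 371.
Check: 371 mod 71 = 16, 371 mod 19 = 10. ✓

371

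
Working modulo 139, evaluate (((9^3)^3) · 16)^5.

83

(9)^3 ≡ 34 (mod 139)
(34)^3 ≡ 106 (mod 139)
106 · 16 = 1696 ≡ 28 (mod 139)
(28)^5 ≡ 83 (mod 139)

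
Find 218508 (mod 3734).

1936

218508 = 58×3734 + 1936, so 218508 ≡ 1936 (mod 3734).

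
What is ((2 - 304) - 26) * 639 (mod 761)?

2 - 304 = -302 ≡ 459 (mod 761)
459 - 26 = 433
433 * 639 = 276687 ≡ 444 (mod 761)

444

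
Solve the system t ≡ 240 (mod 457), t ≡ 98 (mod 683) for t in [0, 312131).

457⁻¹ mod 683: 457*547 ≡ 1 (mod 683), so 457⁻¹ ≡ 547.
t = 240 + 457*((98 − 240)*547 mod 683) = 240 + 457*188 = 86156.

86156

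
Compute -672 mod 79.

39

-672 = -9×79 + 39, so -672 ≡ 39 (mod 79).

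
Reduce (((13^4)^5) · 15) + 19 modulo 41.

(13)^4 ≡ 25 (mod 41)
(25)^5 ≡ 40 (mod 41)
40 · 15 = 600 ≡ 26 (mod 41)
26 + 19 = 45 ≡ 4 (mod 41)

4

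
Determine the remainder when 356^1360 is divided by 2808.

Compute successive squares:
356^1 ≡ 356 (mod 2808)
356^2 ≡ 356^2 = 126736 ≡ 376 (mod 2808)
356^4 ≡ 376^2 = 141376 ≡ 976 (mod 2808)
356^8 ≡ 976^2 = 952576 ≡ 664 (mod 2808)
356^16 ≡ 664^2 = 440896 ≡ 40 (mod 2808)
356^32 ≡ 40^2 = 1600 (mod 2808)
356^64 ≡ 1600^2 = 2560000 ≡ 1912 (mod 2808)
356^128 ≡ 1912^2 = 3655744 ≡ 2536 (mod 2808)
356^256 ≡ 2536^2 = 6431296 ≡ 976 (mod 2808)
356^512 ≡ 976^2 = 952576 ≡ 664 (mod 2808)
356^1024 ≡ 664^2 = 440896 ≡ 40 (mod 2808)
356^1360 = 356^1024 * 356^256 * 356^64 * 356^16 ≡ 40 * 976 * 1912 * 40 (mod 2808).
Accumulate the product:
40 * 976 = 39040 ≡ 2536
2536 * 1912 = 4848832 ≡ 2224
2224 * 40 = 88960 ≡ 1912

1912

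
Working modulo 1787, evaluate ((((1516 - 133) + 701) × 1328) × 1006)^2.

1422

1516 - 133 = 1383
1383 + 701 = 2084 ≡ 297 (mod 1787)
297 × 1328 = 394416 ≡ 1276 (mod 1787)
1276 × 1006 = 1283656 ≡ 590 (mod 1787)
(590)^2 ≡ 1422 (mod 1787)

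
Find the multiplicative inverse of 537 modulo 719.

719 = 1·537 + 182
537 = 2·182 + 173
182 = 1·173 + 9
173 = 19·9 + 2
9 = 4·2 + 1
2 = 2·1 + 0
gcd(537, 719) = 1, so the inverse exists.
Bézout: 1 = 239·719 − 320·537.
So 537⁻¹ ≡ −320 ≡ 399 (mod 719).

399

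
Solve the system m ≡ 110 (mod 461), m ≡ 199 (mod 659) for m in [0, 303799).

268412

461⁻¹ mod 659: 461·436 ≡ 1 (mod 659), so 461⁻¹ ≡ 436.
m = 110 + 461·((199 − 110)·436 mod 659) = 110 + 461·582 = 268412.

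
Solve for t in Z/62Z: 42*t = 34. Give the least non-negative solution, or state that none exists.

20

gcd(42, 62) = 2, and 2 | 34, so solutions exist.
Divide through by 2: 21*t mod 31 = 17.
21⁻¹ ≡ 3 (mod 31).
t ≡ 3*17 ≡ 20 (mod 31).
The smallest non-negative solution is t = 20.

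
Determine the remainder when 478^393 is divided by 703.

544

393 in binary is 110001001, i.e. 393 = 256 + 128 + 8 + 1.
478^1 ≡ 478 (mod 703)
478^2 ≡ 478^2 = 228484 ≡ 9 (mod 703)
478^4 ≡ 9^2 = 81 (mod 703)
478^8 ≡ 81^2 = 6561 ≡ 234 (mod 703)
478^16 ≡ 234^2 = 54756 ≡ 625 (mod 703)
478^32 ≡ 625^2 = 390625 ≡ 460 (mod 703)
478^64 ≡ 460^2 = 211600 ≡ 700 (mod 703)
478^128 ≡ 700^2 = 490000 ≡ 9 (mod 703)
478^256 ≡ 9^2 = 81 (mod 703)
478^393 = 478^256 · 478^128 · 478^8 · 478^1 ≡ 81 · 9 · 234 · 478 (mod 703).
Accumulate the product:
81 · 9 = 729 ≡ 26
26 · 234 = 6084 ≡ 460
460 · 478 = 219880 ≡ 544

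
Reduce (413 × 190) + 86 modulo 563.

299

413 × 190 = 78470 ≡ 213 (mod 563)
213 + 86 = 299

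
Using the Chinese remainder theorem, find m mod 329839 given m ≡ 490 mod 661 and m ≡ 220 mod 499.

219281

661⁻¹ mod 499: 661·422 ≡ 1 (mod 499), so 661⁻¹ ≡ 422.
m = 490 + 661·((220 − 490)·422 mod 499) = 490 + 661·331 = 219281.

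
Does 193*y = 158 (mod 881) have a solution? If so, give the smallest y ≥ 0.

gcd(193, 881) = 1, so a unique solution mod 881 exists.
193⁻¹ ≡ 493 (mod 881).
y ≡ 493*158 ≡ 366 (mod 881).

366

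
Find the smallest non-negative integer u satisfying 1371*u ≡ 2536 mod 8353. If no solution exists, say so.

gcd(1371, 8353) = 1, so a unique solution mod 8353 exists.
1371⁻¹ ≡ 5459 (mod 8353).
u ≡ 5459*2536 ≡ 3103 (mod 8353).

3103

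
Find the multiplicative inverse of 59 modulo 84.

By the extended Euclidean algorithm:
84 = 1×59 + 25
59 = 2×25 + 9
25 = 2×9 + 7
9 = 1×7 + 2
7 = 3×2 + 1
2 = 2×1 + 0
gcd(59, 84) = 1, so the inverse exists.
Bézout: 1 = 26×84 − 37×59.
So 59⁻¹ ≡ −37 ≡ 47 (mod 84).

47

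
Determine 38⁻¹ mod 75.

2

Run the extended Euclidean algorithm:
75 = 1*38 + 37
38 = 1*37 + 1
37 = 37*1 + 0
gcd(38, 75) = 1, so the inverse exists.
Back-substitute for 1:
1 = 1*38 − 1*37
  = −1*75 + 2*38
So 38⁻¹ ≡ 2 (mod 75).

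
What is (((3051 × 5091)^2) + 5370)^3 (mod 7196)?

3051 × 5091 = 15532641 ≡ 3673 (mod 7196)
(3673)^2 ≡ 5625 (mod 7196)
5625 + 5370 = 10995 ≡ 3799 (mod 7196)
(3799)^3 ≡ 7111 (mod 7196)

7111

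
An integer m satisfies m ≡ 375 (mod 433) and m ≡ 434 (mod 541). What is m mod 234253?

433⁻¹ mod 541: 433·5 ≡ 1 (mod 541), so 433⁻¹ ≡ 5.
m = 375 + 433·((434 − 375)·5 mod 541) = 375 + 433·295 = 128110.

128110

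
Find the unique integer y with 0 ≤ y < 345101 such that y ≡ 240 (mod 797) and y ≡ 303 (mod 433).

179565

797⁻¹ mod 433: 797·251 ≡ 1 (mod 433), so 797⁻¹ ≡ 251.
y = 240 + 797·((303 − 240)·251 mod 433) = 240 + 797·225 = 179565.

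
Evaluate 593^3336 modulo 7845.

6211

Using repeated squaring:
3336 in binary is 110100001000, i.e. 3336 = 2048 + 1024 + 256 + 8.
593^1 ≡ 593 (mod 7845)
593^2 ≡ 593^2 = 351649 ≡ 6469 (mod 7845)
593^4 ≡ 6469^2 = 41847961 ≡ 2731 (mod 7845)
593^8 ≡ 2731^2 = 7458361 ≡ 5611 (mod 7845)
593^16 ≡ 5611^2 = 31483321 ≡ 1336 (mod 7845)
593^32 ≡ 1336^2 = 1784896 ≡ 4081 (mod 7845)
593^64 ≡ 4081^2 = 16654561 ≡ 7471 (mod 7845)
593^128 ≡ 7471^2 = 55815841 ≡ 6511 (mod 7845)
593^256 ≡ 6511^2 = 42393121 ≡ 6586 (mod 7845)
593^512 ≡ 6586^2 = 43375396 ≡ 391 (mod 7845)
593^1024 ≡ 391^2 = 152881 ≡ 3826 (mod 7845)
593^2048 ≡ 3826^2 = 14638276 ≡ 7351 (mod 7845)
593^3336 = 593^2048 × 593^1024 × 593^256 × 593^8 ≡ 7351 × 3826 × 6586 × 5611 (mod 7845).
Accumulate the product:
7351 × 3826 = 28124926 ≡ 601
601 × 6586 = 3958186 ≡ 4306
4306 × 5611 = 24160966 ≡ 6211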